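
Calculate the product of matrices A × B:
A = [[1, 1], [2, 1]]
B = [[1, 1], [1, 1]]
[[2, 2], [3, 3]]

Matrix multiplication:
C[0][0] = 1×1 + 1×1 = 2
C[0][1] = 1×1 + 1×1 = 2
C[1][0] = 2×1 + 1×1 = 3
C[1][1] = 2×1 + 1×1 = 3
Result: [[2, 2], [3, 3]]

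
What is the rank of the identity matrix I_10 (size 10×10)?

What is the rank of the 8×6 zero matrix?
rank(I_10) = 10, rank(0) = 0

The identity I_10 has 10 columns that are the standard basis vectors e_1, …, e_10. These are linearly independent, so all 10 columns are pivots and rank(I_10) = 10.
The 8×6 zero matrix has every entry zero, so every row is the zero row and there are no pivots; rank(0) = 0.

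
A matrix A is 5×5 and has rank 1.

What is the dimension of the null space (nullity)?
4

The rank-nullity theorem for an m×n matrix states:
rank(A) + nullity(A) = n (the number of columns).
Here n = 5 and rank(A) = 1, so nullity(A) = 5 - 1 = 4.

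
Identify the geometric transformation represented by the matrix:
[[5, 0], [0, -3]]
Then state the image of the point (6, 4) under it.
non-uniform scaling by (5, -3); image of (6, 4) is (30, -12)

This is diagonal with distinct entries, so it scales the x-axis by 5 and the y-axis by -3.
The matrix [[5, 0], [0, -3]] represents: non-uniform scaling by (5, -3).
Applying it to (6, 4): [5·6 + 0·4, 0·6 + -3·4] = (30, -12).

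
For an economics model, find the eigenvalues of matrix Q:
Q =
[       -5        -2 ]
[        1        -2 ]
λ = -4, -3

Solve det(Q - λI) = 0. For a 2×2 matrix the characteristic equation is λ² - (trace)λ + det = 0.
trace(Q) = a + d = -5 - 2 = -7.
det(Q) = a*d - b*c = (-5)*(-2) - (-2)*(1) = 10 + 2 = 12.
Characteristic equation: λ² - (-7)λ + (12) = 0.
Discriminant = (-7)² - 4*(12) = 49 - 48 = 1.
λ = (-7 ± √1) / 2 = (-7 ± 1) / 2 = -4, -3.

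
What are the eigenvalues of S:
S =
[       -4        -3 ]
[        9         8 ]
λ = -1, 5

Solve det(S - λI) = 0. For a 2×2 matrix the characteristic equation is λ² - (trace)λ + det = 0.
trace(S) = a + d = -4 + 8 = 4.
det(S) = a*d - b*c = (-4)*(8) - (-3)*(9) = -32 + 27 = -5.
Characteristic equation: λ² - (4)λ + (-5) = 0.
Discriminant = (4)² - 4*(-5) = 16 + 20 = 36.
λ = (4 ± √36) / 2 = (4 ± 6) / 2 = -1, 5.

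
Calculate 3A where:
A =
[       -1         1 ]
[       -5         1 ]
3A =
[       -3         3 ]
[      -15         3 ]

Scalar multiplication is elementwise: (3A)[i][j] = 3 * A[i][j].
  (3A)[0][0] = 3 * (-1) = -3
  (3A)[0][1] = 3 * (1) = 3
  (3A)[1][0] = 3 * (-5) = -15
  (3A)[1][1] = 3 * (1) = 3
3A =
[       -3         3 ]
[      -15         3 ]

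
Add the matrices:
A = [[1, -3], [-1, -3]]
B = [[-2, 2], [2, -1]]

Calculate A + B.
[[-1, -1], [1, -4]]

Add corresponding elements:
(1)+(-2)=-1
(-3)+(2)=-1
(-1)+(2)=1
(-3)+(-1)=-4
A + B = [[-1, -1], [1, -4]]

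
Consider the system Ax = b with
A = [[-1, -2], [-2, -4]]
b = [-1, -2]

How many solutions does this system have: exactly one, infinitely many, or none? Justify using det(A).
Infinitely many solutions

det(A) = (-1)*(-4) - (-2)*(-2) = 0, so A is singular (column 2 is 2 times column 1).
b = [-1, -2] = 1 * column 1 of A, so b lies in the column space of A.
A singular matrix whose right-hand side is in its column space gives a 1-parameter family of solutions — infinitely many.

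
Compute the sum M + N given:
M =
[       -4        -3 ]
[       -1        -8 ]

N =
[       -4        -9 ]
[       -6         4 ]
M + N =
[       -8       -12 ]
[       -7        -4 ]

Matrix addition is elementwise: (M+N)[i][j] = M[i][j] + N[i][j].
  (M+N)[0][0] = (-4) + (-4) = -8
  (M+N)[0][1] = (-3) + (-9) = -12
  (M+N)[1][0] = (-1) + (-6) = -7
  (M+N)[1][1] = (-8) + (4) = -4
M + N =
[       -8       -12 ]
[       -7        -4 ]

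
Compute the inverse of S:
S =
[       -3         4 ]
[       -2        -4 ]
det(S) = 20
S⁻¹ =
[     -1/5      -1/5 ]
[     1/10     -3/20 ]

For a 2×2 matrix S = [[a, b], [c, d]] with det(S) ≠ 0, S⁻¹ = (1/det(S)) * [[d, -b], [-c, a]].
det(S) = (-3)*(-4) - (4)*(-2) = 12 + 8 = 20.
S⁻¹ = (1/20) * [[-4, -4], [2, -3]].
Dividing each entry by 20 and reducing:
S⁻¹ =
[     -1/5      -1/5 ]
[     1/10     -3/20 ]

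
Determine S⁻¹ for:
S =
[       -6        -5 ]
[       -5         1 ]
det(S) = -31
S⁻¹ =
[    -1/31     -5/31 ]
[    -5/31      6/31 ]

For a 2×2 matrix S = [[a, b], [c, d]] with det(S) ≠ 0, S⁻¹ = (1/det(S)) * [[d, -b], [-c, a]].
det(S) = (-6)*(1) - (-5)*(-5) = -6 - 25 = -31.
S⁻¹ = (1/-31) * [[1, 5], [5, -6]].
Dividing each entry by -31 and reducing:
S⁻¹ =
[    -1/31     -5/31 ]
[    -5/31      6/31 ]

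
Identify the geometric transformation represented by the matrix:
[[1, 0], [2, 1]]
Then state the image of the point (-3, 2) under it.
vertical shear with factor 2; image of (-3, 2) is (-3, -4)

The matrix [[1, 0], [k, 1]] sends (x, y) to (x, 2x + y), leaving the x-coordinate fixed: a vertical shear.
The matrix [[1, 0], [2, 1]] represents: vertical shear with factor 2.
Applying it to (-3, 2): [1·-3 + 0·2, 2·-3 + 1·2] = (-3, -4).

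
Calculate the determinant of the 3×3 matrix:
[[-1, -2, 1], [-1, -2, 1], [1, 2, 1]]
0

Expansion along first row:
det = -1·det([[-2,1],[2,1]]) - -2·det([[-1,1],[1,1]]) + 1·det([[-1,-2],[1,2]])
    = -1·(-2·1 - 1·2) - -2·(-1·1 - 1·1) + 1·(-1·2 - -2·1)
    = -1·-4 - -2·-2 + 1·0
    = 4 + -4 + 0 = 0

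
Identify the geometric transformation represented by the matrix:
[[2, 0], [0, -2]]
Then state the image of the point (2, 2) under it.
non-uniform scaling by (2, -2); image of (2, 2) is (4, -4)

This is diagonal with distinct entries, so it scales the x-axis by 2 and the y-axis by -2.
The matrix [[2, 0], [0, -2]] represents: non-uniform scaling by (2, -2).
Applying it to (2, 2): [2·2 + 0·2, 0·2 + -2·2] = (4, -4).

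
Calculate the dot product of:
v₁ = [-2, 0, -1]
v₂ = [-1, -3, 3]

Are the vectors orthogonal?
-1, No

The dot product is the sum of products of corresponding components.
v₁·v₂ = (-2)*(-1) + (0)*(-3) + (-1)*(3) = 2 + 0 - 3 = -1.
Two vectors are orthogonal iff their dot product is 0; here the dot product is -1, so the vectors are not orthogonal.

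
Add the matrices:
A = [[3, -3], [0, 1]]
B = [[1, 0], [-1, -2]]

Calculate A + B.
[[4, -3], [-1, -1]]

Add corresponding elements:
(3)+(1)=4
(-3)+(0)=-3
(0)+(-1)=-1
(1)+(-2)=-1
A + B = [[4, -3], [-1, -1]]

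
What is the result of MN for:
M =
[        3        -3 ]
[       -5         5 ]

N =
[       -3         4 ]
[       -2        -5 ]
MN =
[       -3        27 ]
[        5       -45 ]

Matrix multiplication: (MN)[i][j] = sum over k of M[i][k] * N[k][j].
  (MN)[0][0] = (3)*(-3) + (-3)*(-2) = -3
  (MN)[0][1] = (3)*(4) + (-3)*(-5) = 27
  (MN)[1][0] = (-5)*(-3) + (5)*(-2) = 5
  (MN)[1][1] = (-5)*(4) + (5)*(-5) = -45
MN =
[       -3        27 ]
[        5       -45 ]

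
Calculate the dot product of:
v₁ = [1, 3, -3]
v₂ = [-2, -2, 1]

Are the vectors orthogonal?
-11, No

The dot product is the sum of products of corresponding components.
v₁·v₂ = (1)*(-2) + (3)*(-2) + (-3)*(1) = -2 - 6 - 3 = -11.
Two vectors are orthogonal iff their dot product is 0; here the dot product is -11, so the vectors are not orthogonal.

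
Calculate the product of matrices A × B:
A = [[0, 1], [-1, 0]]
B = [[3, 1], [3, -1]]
[[3, -1], [-3, -1]]

Matrix multiplication:
C[0][0] = 0×3 + 1×3 = 3
C[0][1] = 0×1 + 1×-1 = -1
C[1][0] = -1×3 + 0×3 = -3
C[1][1] = -1×1 + 0×-1 = -1
Result: [[3, -1], [-3, -1]]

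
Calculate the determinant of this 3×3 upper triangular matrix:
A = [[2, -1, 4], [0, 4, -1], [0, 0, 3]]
24

The determinant of a triangular matrix is the product of its diagonal entries (the off-diagonal entries above the diagonal do not affect it).
det(A) = (2) * (4) * (3) = 24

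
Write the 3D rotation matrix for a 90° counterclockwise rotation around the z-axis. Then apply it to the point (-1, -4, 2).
R = [[0, -1, 0], [1, 0, 0], [0, 0, 1]]; R·(-1, -4, 2) = (4, -1, 2)

Rotation matrix for 90° around z-axis:
cos(90°) = 0, sin(90°) = 1
R = [[0, -1, 0], [1, 0, 0], [0, 0, 1]]
Apply to (-1, -4, 2): R·[-1, -4, 2]ᵀ = (4, -1, 2)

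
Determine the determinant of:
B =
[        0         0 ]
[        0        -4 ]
det(B) = 0

For a 2×2 matrix [[a, b], [c, d]], det = a*d - b*c.
det(B) = (0)*(-4) - (0)*(0) = 0 - 0 = 0.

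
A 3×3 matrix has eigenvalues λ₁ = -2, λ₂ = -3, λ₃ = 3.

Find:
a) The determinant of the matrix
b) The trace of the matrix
det = 18, trace = -2

Two standard eigenvalue identities:
- det(A) equals the product of the eigenvalues (counted with multiplicity).
- trace(A) equals the sum of the eigenvalues.
det(A) = (-2)*(-3)*(3) = 18.
trace(A) = -2 - 3 + 3 = -2.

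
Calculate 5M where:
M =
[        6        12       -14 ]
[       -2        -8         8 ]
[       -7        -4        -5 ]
5M =
[       30        60       -70 ]
[      -10       -40        40 ]
[      -35       -20       -25 ]

Scalar multiplication is elementwise: (5M)[i][j] = 5 * M[i][j].
  (5M)[0][0] = 5 * (6) = 30
  (5M)[0][1] = 5 * (12) = 60
  (5M)[0][2] = 5 * (-14) = -70
  (5M)[1][0] = 5 * (-2) = -10
  (5M)[1][1] = 5 * (-8) = -40
  (5M)[1][2] = 5 * (8) = 40
  (5M)[2][0] = 5 * (-7) = -35
  (5M)[2][1] = 5 * (-4) = -20
  (5M)[2][2] = 5 * (-5) = -25
5M =
[       30        60       -70 ]
[      -10       -40        40 ]
[      -35       -20       -25 ]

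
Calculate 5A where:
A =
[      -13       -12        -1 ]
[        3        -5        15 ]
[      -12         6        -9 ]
5A =
[      -65       -60        -5 ]
[       15       -25        75 ]
[      -60        30       -45 ]

Scalar multiplication is elementwise: (5A)[i][j] = 5 * A[i][j].
  (5A)[0][0] = 5 * (-13) = -65
  (5A)[0][1] = 5 * (-12) = -60
  (5A)[0][2] = 5 * (-1) = -5
  (5A)[1][0] = 5 * (3) = 15
  (5A)[1][1] = 5 * (-5) = -25
  (5A)[1][2] = 5 * (15) = 75
  (5A)[2][0] = 5 * (-12) = -60
  (5A)[2][1] = 5 * (6) = 30
  (5A)[2][2] = 5 * (-9) = -45
5A =
[      -65       -60        -5 ]
[       15       -25        75 ]
[      -60        30       -45 ]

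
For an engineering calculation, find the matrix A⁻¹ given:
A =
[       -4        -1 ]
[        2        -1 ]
det(A) = 6
A⁻¹ =
[     -1/6       1/6 ]
[     -1/3      -2/3 ]

For a 2×2 matrix A = [[a, b], [c, d]] with det(A) ≠ 0, A⁻¹ = (1/det(A)) * [[d, -b], [-c, a]].
det(A) = (-4)*(-1) - (-1)*(2) = 4 + 2 = 6.
A⁻¹ = (1/6) * [[-1, 1], [-2, -4]].
Dividing each entry by 6 and reducing:
A⁻¹ =
[     -1/6       1/6 ]
[     -1/3      -2/3 ]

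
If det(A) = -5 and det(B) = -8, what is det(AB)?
40

Use the multiplicative property of determinants: det(AB) = det(A)*det(B).
det(AB) = (-5)*(-8) = 40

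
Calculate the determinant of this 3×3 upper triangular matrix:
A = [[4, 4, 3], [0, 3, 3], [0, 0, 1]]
12

The determinant of a triangular matrix is the product of its diagonal entries (the off-diagonal entries above the diagonal do not affect it).
det(A) = (4) * (3) * (1) = 12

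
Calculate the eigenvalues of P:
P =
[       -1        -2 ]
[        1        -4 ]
λ = -3, -2

Solve det(P - λI) = 0. For a 2×2 matrix the characteristic equation is λ² - (trace)λ + det = 0.
trace(P) = a + d = -1 - 4 = -5.
det(P) = a*d - b*c = (-1)*(-4) - (-2)*(1) = 4 + 2 = 6.
Characteristic equation: λ² - (-5)λ + (6) = 0.
Discriminant = (-5)² - 4*(6) = 25 - 24 = 1.
λ = (-5 ± √1) / 2 = (-5 ± 1) / 2 = -3, -2.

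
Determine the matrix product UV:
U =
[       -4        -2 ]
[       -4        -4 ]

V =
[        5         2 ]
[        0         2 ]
UV =
[      -20       -12 ]
[      -20       -16 ]

Matrix multiplication: (UV)[i][j] = sum over k of U[i][k] * V[k][j].
  (UV)[0][0] = (-4)*(5) + (-2)*(0) = -20
  (UV)[0][1] = (-4)*(2) + (-2)*(2) = -12
  (UV)[1][0] = (-4)*(5) + (-4)*(0) = -20
  (UV)[1][1] = (-4)*(2) + (-4)*(2) = -16
UV =
[      -20       -12 ]
[      -20       -16 ]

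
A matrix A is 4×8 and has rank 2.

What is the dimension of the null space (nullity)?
6

The rank-nullity theorem for an m×n matrix states:
rank(A) + nullity(A) = n (the number of columns).
Here n = 8 and rank(A) = 2, so nullity(A) = 8 - 2 = 6.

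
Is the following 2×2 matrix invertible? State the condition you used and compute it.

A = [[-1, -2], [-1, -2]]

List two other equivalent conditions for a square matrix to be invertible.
No, not invertible; det(A) = 0 (two rows are equal, so the rows are linearly dependent). Equivalent conditions (failing for this A): rank(A) < 2; Ax = 0 has non-trivial solutions; 0 is an eigenvalue; the columns are linearly dependent.

To check invertibility, compute det(A).
In this matrix, row 0 and the last row are identical, so one row is a scalar multiple of another and the rows are linearly dependent.
A matrix with linearly dependent rows has det = 0 and is not invertible.
Equivalent failed conditions:
- rank(A) < 2.
- Ax = 0 has non-trivial solutions.
- 0 is an eigenvalue.
- The columns are linearly dependent.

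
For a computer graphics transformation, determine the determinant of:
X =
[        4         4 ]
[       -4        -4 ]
det(X) = 0

For a 2×2 matrix [[a, b], [c, d]], det = a*d - b*c.
det(X) = (4)*(-4) - (4)*(-4) = -16 + 16 = 0.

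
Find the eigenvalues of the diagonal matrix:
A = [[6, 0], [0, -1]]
λ₁ = 6, λ₂ = -1

The characteristic polynomial of A is det(A - λI) = (6 - λ)(-1 - λ) = 0.
The roots are λ = 6 and λ = -1, so the eigenvalues are the diagonal entries.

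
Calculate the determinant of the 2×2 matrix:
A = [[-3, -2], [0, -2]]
6

For A = [[a, b], [c, d]], det(A) = a*d - b*c.
det(A) = (-3)*(-2) - (-2)*(0) = 6 - 0 = 6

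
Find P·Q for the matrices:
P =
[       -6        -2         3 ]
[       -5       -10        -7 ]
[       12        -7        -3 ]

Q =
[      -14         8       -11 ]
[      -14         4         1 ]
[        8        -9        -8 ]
PQ =
[      136       -83        40 ]
[      154       -17       101 ]
[      -94        95      -115 ]

Matrix multiplication: (PQ)[i][j] = sum over k of P[i][k] * Q[k][j].
  (PQ)[0][0] = (-6)*(-14) + (-2)*(-14) + (3)*(8) = 136
  (PQ)[0][1] = (-6)*(8) + (-2)*(4) + (3)*(-9) = -83
  (PQ)[0][2] = (-6)*(-11) + (-2)*(1) + (3)*(-8) = 40
  (PQ)[1][0] = (-5)*(-14) + (-10)*(-14) + (-7)*(8) = 154
  (PQ)[1][1] = (-5)*(8) + (-10)*(4) + (-7)*(-9) = -17
  (PQ)[1][2] = (-5)*(-11) + (-10)*(1) + (-7)*(-8) = 101
  (PQ)[2][0] = (12)*(-14) + (-7)*(-14) + (-3)*(8) = -94
  (PQ)[2][1] = (12)*(8) + (-7)*(4) + (-3)*(-9) = 95
  (PQ)[2][2] = (12)*(-11) + (-7)*(1) + (-3)*(-8) = -115
PQ =
[      136       -83        40 ]
[      154       -17       101 ]
[      -94        95      -115 ]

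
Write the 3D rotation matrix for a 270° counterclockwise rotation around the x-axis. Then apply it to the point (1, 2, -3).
R = [[1, 0, 0], [0, 0, 1], [0, -1, 0]]; R·(1, 2, -3) = (1, -3, -2)

Rotation matrix for 270° around x-axis:
cos(270°) = 0, sin(270°) = -1
R = [[1, 0, 0], [0, 0, 1], [0, -1, 0]]
Apply to (1, 2, -3): R·[1, 2, -3]ᵀ = (1, -3, -2)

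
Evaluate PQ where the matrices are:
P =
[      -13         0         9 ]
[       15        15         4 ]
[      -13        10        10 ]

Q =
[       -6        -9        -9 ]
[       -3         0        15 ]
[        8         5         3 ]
PQ =
[      150       162       144 ]
[     -103      -115       102 ]
[      128       167       297 ]

Matrix multiplication: (PQ)[i][j] = sum over k of P[i][k] * Q[k][j].
  (PQ)[0][0] = (-13)*(-6) + (0)*(-3) + (9)*(8) = 150
  (PQ)[0][1] = (-13)*(-9) + (0)*(0) + (9)*(5) = 162
  (PQ)[0][2] = (-13)*(-9) + (0)*(15) + (9)*(3) = 144
  (PQ)[1][0] = (15)*(-6) + (15)*(-3) + (4)*(8) = -103
  (PQ)[1][1] = (15)*(-9) + (15)*(0) + (4)*(5) = -115
  (PQ)[1][2] = (15)*(-9) + (15)*(15) + (4)*(3) = 102
  (PQ)[2][0] = (-13)*(-6) + (10)*(-3) + (10)*(8) = 128
  (PQ)[2][1] = (-13)*(-9) + (10)*(0) + (10)*(5) = 167
  (PQ)[2][2] = (-13)*(-9) + (10)*(15) + (10)*(3) = 297
PQ =
[      150       162       144 ]
[     -103      -115       102 ]
[      128       167       297 ]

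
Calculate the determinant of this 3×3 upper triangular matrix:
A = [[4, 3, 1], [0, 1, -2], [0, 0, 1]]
4

The determinant of a triangular matrix is the product of its diagonal entries (the off-diagonal entries above the diagonal do not affect it).
det(A) = (4) * (1) * (1) = 4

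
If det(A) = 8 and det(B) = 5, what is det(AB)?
40

Use the multiplicative property of determinants: det(AB) = det(A)*det(B).
det(AB) = (8)*(5) = 40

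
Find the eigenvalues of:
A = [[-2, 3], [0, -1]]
λ = -2, -1

Solve det(A - λI) = 0. For a 2×2 matrix this is λ² - (trace)λ + det = 0.
trace(A) = -2 - 1 = -3.
det(A) = (-2)*(-1) - (3)*(0) = 2 - 0 = 2.
Characteristic equation: λ² - (-3)λ + (2) = 0.
Discriminant: (-3)² - 4*(2) = 9 - 8 = 1.
Roots: λ = (-3 ± √1) / 2 = -2, -1.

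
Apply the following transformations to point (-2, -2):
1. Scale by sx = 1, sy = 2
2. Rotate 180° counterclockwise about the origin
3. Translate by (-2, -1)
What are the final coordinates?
(0, 3)

Step 1: Scale → (-2, -4)
Step 2: Rotate 180° → (2, 4)
Step 3: Translate → (0, 3)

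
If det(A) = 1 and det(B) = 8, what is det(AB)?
8

Use the multiplicative property of determinants: det(AB) = det(A)*det(B).
det(AB) = (1)*(8) = 8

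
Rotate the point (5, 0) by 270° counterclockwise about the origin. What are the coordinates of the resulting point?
(0, -5)

Rotation matrix R(θ) = [[cos θ, -sin θ], [sin θ, cos θ]]; for θ = 270°:
R = [[0, 1], [-1, 0]]
Result: R × [5, 0]ᵀ = [0·5 + (1)·0, -1·5 + (0)·0]ᵀ = (0, -5)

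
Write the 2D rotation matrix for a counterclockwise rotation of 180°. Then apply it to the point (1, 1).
R = [[-1, 0], [0, -1]]; R·(1, 1) = (-1, -1)

Rotation matrix formula: R(θ) = [[cos θ, -sin θ], [sin θ, cos θ]]
For θ = 180°:
cos(180°) = -1
sin(180°) = 0
R = [[-1, 0], [0, -1]]
Apply to (1, 1): [-1·1 + (0)·1, 0·1 + -1·1] = (-1, -1)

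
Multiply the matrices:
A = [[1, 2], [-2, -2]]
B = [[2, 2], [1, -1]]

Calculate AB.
[[4, 0], [-6, -2]]

Each entry (i,j) of AB = sum over k of A[i][k]*B[k][j].
(AB)[0][0] = (1)*(2) + (2)*(1) = 4
(AB)[0][1] = (1)*(2) + (2)*(-1) = 0
(AB)[1][0] = (-2)*(2) + (-2)*(1) = -6
(AB)[1][1] = (-2)*(2) + (-2)*(-1) = -2
AB = [[4, 0], [-6, -2]]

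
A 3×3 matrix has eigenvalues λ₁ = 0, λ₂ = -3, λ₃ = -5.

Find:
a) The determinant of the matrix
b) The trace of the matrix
det = 0, trace = -8

Two standard eigenvalue identities:
- det(A) equals the product of the eigenvalues (counted with multiplicity).
- trace(A) equals the sum of the eigenvalues.
det(A) = (0)*(-3)*(-5) = 0.
trace(A) = 0 - 3 - 5 = -8.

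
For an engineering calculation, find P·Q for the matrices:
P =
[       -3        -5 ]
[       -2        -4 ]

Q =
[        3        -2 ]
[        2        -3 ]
PQ =
[      -19        21 ]
[      -14        16 ]

Matrix multiplication: (PQ)[i][j] = sum over k of P[i][k] * Q[k][j].
  (PQ)[0][0] = (-3)*(3) + (-5)*(2) = -19
  (PQ)[0][1] = (-3)*(-2) + (-5)*(-3) = 21
  (PQ)[1][0] = (-2)*(3) + (-4)*(2) = -14
  (PQ)[1][1] = (-2)*(-2) + (-4)*(-3) = 16
PQ =
[      -19        21 ]
[      -14        16 ]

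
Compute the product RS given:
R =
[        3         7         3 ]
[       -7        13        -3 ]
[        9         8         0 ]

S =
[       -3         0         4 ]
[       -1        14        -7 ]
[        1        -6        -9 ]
RS =
[      -13        80       -64 ]
[        5       200       -92 ]
[      -35       112       -20 ]

Matrix multiplication: (RS)[i][j] = sum over k of R[i][k] * S[k][j].
  (RS)[0][0] = (3)*(-3) + (7)*(-1) + (3)*(1) = -13
  (RS)[0][1] = (3)*(0) + (7)*(14) + (3)*(-6) = 80
  (RS)[0][2] = (3)*(4) + (7)*(-7) + (3)*(-9) = -64
  (RS)[1][0] = (-7)*(-3) + (13)*(-1) + (-3)*(1) = 5
  (RS)[1][1] = (-7)*(0) + (13)*(14) + (-3)*(-6) = 200
  (RS)[1][2] = (-7)*(4) + (13)*(-7) + (-3)*(-9) = -92
  (RS)[2][0] = (9)*(-3) + (8)*(-1) + (0)*(1) = -35
  (RS)[2][1] = (9)*(0) + (8)*(14) + (0)*(-6) = 112
  (RS)[2][2] = (9)*(4) + (8)*(-7) + (0)*(-9) = -20
RS =
[      -13        80       -64 ]
[        5       200       -92 ]
[      -35       112       -20 ]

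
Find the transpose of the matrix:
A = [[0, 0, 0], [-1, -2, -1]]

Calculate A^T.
[[0, -1], [0, -2], [0, -1]]

The transpose sends entry (i,j) to (j,i); rows become columns.
Row 0 of A: [0, 0, 0] -> column 0 of A^T.
Row 1 of A: [-1, -2, -1] -> column 1 of A^T.
A^T = [[0, -1], [0, -2], [0, -1]]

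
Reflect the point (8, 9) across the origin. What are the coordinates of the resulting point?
(-8, -9)

Reflection across origin: (8, 9) → (-8, -9)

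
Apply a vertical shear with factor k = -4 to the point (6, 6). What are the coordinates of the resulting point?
(6, -18)

Shear matrix for vertical shear with factor k = -4:
[[1, 0], [-4, 1]]
Result: (6, 6) → (6, -18)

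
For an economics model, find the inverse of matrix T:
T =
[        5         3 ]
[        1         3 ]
det(T) = 12
T⁻¹ =
[      1/4      -1/4 ]
[    -1/12      5/12 ]

For a 2×2 matrix T = [[a, b], [c, d]] with det(T) ≠ 0, T⁻¹ = (1/det(T)) * [[d, -b], [-c, a]].
det(T) = (5)*(3) - (3)*(1) = 15 - 3 = 12.
T⁻¹ = (1/12) * [[3, -3], [-1, 5]].
Dividing each entry by 12 and reducing:
T⁻¹ =
[      1/4      -1/4 ]
[    -1/12      5/12 ]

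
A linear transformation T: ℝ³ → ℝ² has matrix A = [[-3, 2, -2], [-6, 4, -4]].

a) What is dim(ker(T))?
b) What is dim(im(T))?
dim(ker) = 2, dim(im) = 1

Observe that row 2 = 2 × row 1 (so the rows are linearly dependent).
Thus rank(A) = 1 (only one linearly independent row).
dim(im(T)) = rank(A) = 1.
By the rank-nullity theorem applied to T: ℝ³ → ℝ², rank(A) + nullity(A) = 3 (the domain dimension), so dim(ker(T)) = 3 - 1 = 2.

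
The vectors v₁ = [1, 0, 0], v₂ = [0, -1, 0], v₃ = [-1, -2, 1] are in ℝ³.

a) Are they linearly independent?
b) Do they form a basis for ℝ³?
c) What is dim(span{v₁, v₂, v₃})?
Yes independent, yes basis, dim = 3

Stack v₁, v₂, v₃ as rows of a 3×3 matrix.
[[1, 0, 0]; [0, -1, 0]; [-1, -2, 1]] is already lower triangular with nonzero diagonal entries (1, -1, 1), so its determinant is the product of the diagonal entries, det = (1)·(-1)·(1) = -1 ≠ 0, and the rows are linearly independent.
Three linearly independent vectors in ℝ³ form a basis for ℝ³, so dim(span{v₁,v₂,v₃}) = 3.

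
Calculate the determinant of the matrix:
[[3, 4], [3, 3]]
-3

For a 2×2 matrix [[a, b], [c, d]], det = ad - bc
det = (3)(3) - (4)(3) = 9 - 12 = -3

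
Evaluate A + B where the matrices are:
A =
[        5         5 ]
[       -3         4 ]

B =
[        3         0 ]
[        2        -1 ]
A + B =
[        8         5 ]
[       -1         3 ]

Matrix addition is elementwise: (A+B)[i][j] = A[i][j] + B[i][j].
  (A+B)[0][0] = (5) + (3) = 8
  (A+B)[0][1] = (5) + (0) = 5
  (A+B)[1][0] = (-3) + (2) = -1
  (A+B)[1][1] = (4) + (-1) = 3
A + B =
[        8         5 ]
[       -1         3 ]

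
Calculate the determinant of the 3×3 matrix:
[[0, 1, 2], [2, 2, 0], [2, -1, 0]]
-12

Expansion along first row:
det = 0·det([[2,0],[-1,0]]) - 1·det([[2,0],[2,0]]) + 2·det([[2,2],[2,-1]])
    = 0·(2·0 - 0·-1) - 1·(2·0 - 0·2) + 2·(2·-1 - 2·2)
    = 0·0 - 1·0 + 2·-6
    = 0 + 0 + -12 = -12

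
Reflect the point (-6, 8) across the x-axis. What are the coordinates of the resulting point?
(-6, -8)

Reflection across x-axis: (-6, 8) → (-6, -8)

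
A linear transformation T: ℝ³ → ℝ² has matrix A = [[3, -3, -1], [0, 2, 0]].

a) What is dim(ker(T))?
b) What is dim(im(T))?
dim(ker) = 1, dim(im) = 2

The two rows are not scalar multiples of one another (no single k satisfies row 2 = k × row 1), so they are linearly independent.
Thus rank(A) = 2.
dim(im(T)) = rank(A) = 2.
By the rank-nullity theorem applied to T: ℝ³ → ℝ², rank(A) + nullity(A) = 3 (the domain dimension), so dim(ker(T)) = 3 - 2 = 1.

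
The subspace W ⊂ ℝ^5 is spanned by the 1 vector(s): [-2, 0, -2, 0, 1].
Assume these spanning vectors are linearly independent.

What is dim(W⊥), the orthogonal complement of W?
dim(W⊥) = 4

For any subspace W of ℝ^n, dim(W) + dim(W⊥) = n (the whole-space dimension).
Here the given 1 vectors are linearly independent, so dim(W) = 1.
Thus dim(W⊥) = n - dim(W) = 5 - 1 = 4.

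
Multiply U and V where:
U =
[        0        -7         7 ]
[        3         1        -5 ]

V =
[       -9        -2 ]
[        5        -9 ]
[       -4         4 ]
UV =
[      -63        91 ]
[       -2       -35 ]

Matrix multiplication: (UV)[i][j] = sum over k of U[i][k] * V[k][j].
  (UV)[0][0] = (0)*(-9) + (-7)*(5) + (7)*(-4) = -63
  (UV)[0][1] = (0)*(-2) + (-7)*(-9) + (7)*(4) = 91
  (UV)[1][0] = (3)*(-9) + (1)*(5) + (-5)*(-4) = -2
  (UV)[1][1] = (3)*(-2) + (1)*(-9) + (-5)*(4) = -35
UV =
[      -63        91 ]
[       -2       -35 ]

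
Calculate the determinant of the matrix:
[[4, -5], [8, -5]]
20

For a 2×2 matrix [[a, b], [c, d]], det = ad - bc
det = (4)(-5) - (-5)(8) = -20 - -40 = 20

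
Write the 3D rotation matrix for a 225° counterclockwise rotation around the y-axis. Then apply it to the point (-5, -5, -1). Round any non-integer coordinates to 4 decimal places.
R = [[-√2/2, 0, -√2/2], [0, 1, 0], [√2/2, 0, -√2/2]]; R·(-5, -5, -1) = (4.2426, -5.0000, -2.8284)

Rotation matrix for 225° around y-axis:
cos(225°) = -√2/2, sin(225°) = -√2/2
R = [[-√2/2, 0, -√2/2], [0, 1, 0], [√2/2, 0, -√2/2]]
Apply to (-5, -5, -1): R·[-5, -5, -1]ᵀ = (4.2426, -5.0000, -2.8284)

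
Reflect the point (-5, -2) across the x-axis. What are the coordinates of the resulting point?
(-5, 2)

Reflection across x-axis: (-5, -2) → (-5, 2)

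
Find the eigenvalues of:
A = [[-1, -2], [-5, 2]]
λ = -3, 4

Solve det(A - λI) = 0. For a 2×2 matrix this is λ² - (trace)λ + det = 0.
trace(A) = -1 + 2 = 1.
det(A) = (-1)*(2) - (-2)*(-5) = -2 - 10 = -12.
Characteristic equation: λ² - (1)λ + (-12) = 0.
Discriminant: (1)² - 4*(-12) = 1 + 48 = 49.
Roots: λ = (1 ± √49) / 2 = -3, 4.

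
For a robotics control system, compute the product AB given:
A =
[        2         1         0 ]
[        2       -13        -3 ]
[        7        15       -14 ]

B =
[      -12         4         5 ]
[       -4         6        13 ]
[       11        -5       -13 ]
AB =
[      -28        14        23 ]
[       -5       -55      -120 ]
[     -298       188       412 ]

Matrix multiplication: (AB)[i][j] = sum over k of A[i][k] * B[k][j].
  (AB)[0][0] = (2)*(-12) + (1)*(-4) + (0)*(11) = -28
  (AB)[0][1] = (2)*(4) + (1)*(6) + (0)*(-5) = 14
  (AB)[0][2] = (2)*(5) + (1)*(13) + (0)*(-13) = 23
  (AB)[1][0] = (2)*(-12) + (-13)*(-4) + (-3)*(11) = -5
  (AB)[1][1] = (2)*(4) + (-13)*(6) + (-3)*(-5) = -55
  (AB)[1][2] = (2)*(5) + (-13)*(13) + (-3)*(-13) = -120
  (AB)[2][0] = (7)*(-12) + (15)*(-4) + (-14)*(11) = -298
  (AB)[2][1] = (7)*(4) + (15)*(6) + (-14)*(-5) = 188
  (AB)[2][2] = (7)*(5) + (15)*(13) + (-14)*(-13) = 412
AB =
[      -28        14        23 ]
[       -5       -55      -120 ]
[     -298       188       412 ]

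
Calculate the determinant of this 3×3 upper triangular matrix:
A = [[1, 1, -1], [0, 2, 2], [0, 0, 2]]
4

The determinant of a triangular matrix is the product of its diagonal entries (the off-diagonal entries above the diagonal do not affect it).
det(A) = (1) * (2) * (2) = 4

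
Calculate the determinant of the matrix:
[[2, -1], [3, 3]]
9

For a 2×2 matrix [[a, b], [c, d]], det = ad - bc
det = (2)(3) - (-1)(3) = 6 - -3 = 9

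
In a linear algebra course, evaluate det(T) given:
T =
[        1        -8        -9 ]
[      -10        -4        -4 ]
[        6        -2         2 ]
det(T) = -380

Expand along row 0 (cofactor expansion): det(T) = a*(e*i - f*h) - b*(d*i - f*g) + c*(d*h - e*g), where the 3×3 is [[a, b, c], [d, e, f], [g, h, i]].
Minor M_00 = (-4)*(2) - (-4)*(-2) = -8 - 8 = -16.
Minor M_01 = (-10)*(2) - (-4)*(6) = -20 + 24 = 4.
Minor M_02 = (-10)*(-2) - (-4)*(6) = 20 + 24 = 44.
det(T) = (1)*(-16) - (-8)*(4) + (-9)*(44) = -16 + 32 - 396 = -380.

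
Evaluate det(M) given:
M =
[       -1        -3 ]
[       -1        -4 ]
det(M) = 1

For a 2×2 matrix [[a, b], [c, d]], det = a*d - b*c.
det(M) = (-1)*(-4) - (-3)*(-1) = 4 - 3 = 1.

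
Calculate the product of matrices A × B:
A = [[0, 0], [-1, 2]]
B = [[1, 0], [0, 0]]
[[0, 0], [-1, 0]]

Matrix multiplication:
C[0][0] = 0×1 + 0×0 = 0
C[0][1] = 0×0 + 0×0 = 0
C[1][0] = -1×1 + 2×0 = -1
C[1][1] = -1×0 + 2×0 = 0
Result: [[0, 0], [-1, 0]]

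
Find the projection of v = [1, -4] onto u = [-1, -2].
[-7/5, -14/5]

The projection of v onto u is proj_u(v) = ((v·u) / (u·u)) · u.
v·u = (1)*(-1) + (-4)*(-2) = 7.
u·u = (-1)*(-1) + (-2)*(-2) = 5.
coefficient = 7 / 5 = 7/5.
proj_u(v) = 7/5 · [-1, -2] = [-7/5, -14/5].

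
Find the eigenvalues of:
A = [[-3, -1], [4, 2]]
λ = -2, 1

Solve det(A - λI) = 0. For a 2×2 matrix this is λ² - (trace)λ + det = 0.
trace(A) = -3 + 2 = -1.
det(A) = (-3)*(2) - (-1)*(4) = -6 + 4 = -2.
Characteristic equation: λ² - (-1)λ + (-2) = 0.
Discriminant: (-1)² - 4*(-2) = 1 + 8 = 9.
Roots: λ = (-1 ± √9) / 2 = -2, 1.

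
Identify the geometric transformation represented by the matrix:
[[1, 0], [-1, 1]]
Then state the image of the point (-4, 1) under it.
vertical shear with factor -1; image of (-4, 1) is (-4, 5)

The matrix [[1, 0], [k, 1]] sends (x, y) to (x, -1x + y), leaving the x-coordinate fixed: a vertical shear.
The matrix [[1, 0], [-1, 1]] represents: vertical shear with factor -1.
Applying it to (-4, 1): [1·-4 + 0·1, -1·-4 + 1·1] = (-4, 5).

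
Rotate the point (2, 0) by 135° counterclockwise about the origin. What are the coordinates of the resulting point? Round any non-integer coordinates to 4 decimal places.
(-1.4142, 1.4142)

Rotation matrix R(θ) = [[cos θ, -sin θ], [sin θ, cos θ]]; for θ = 135°:
R = [[-√2/2, -√2/2], [√2/2, -√2/2]]
Result: R × [2, 0]ᵀ = [-√2/2·2 + (-√2/2)·0, √2/2·2 + (-√2/2)·0]ᵀ = (-1.4142, 1.4142)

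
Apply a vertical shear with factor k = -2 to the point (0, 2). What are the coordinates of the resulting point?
(0, 2)

Shear matrix for vertical shear with factor k = -2:
[[1, 0], [-2, 1]]
Result: (0, 2) → (0, 2)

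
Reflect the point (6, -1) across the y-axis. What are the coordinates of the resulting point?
(-6, -1)

Reflection across y-axis: (6, -1) → (-6, -1)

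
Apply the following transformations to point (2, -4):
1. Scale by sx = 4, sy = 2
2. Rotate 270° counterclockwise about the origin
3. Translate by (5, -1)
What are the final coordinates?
(-3, -9)

Step 1: Scale → (8, -8)
Step 2: Rotate 270° → (-8, -8)
Step 3: Translate → (-3, -9)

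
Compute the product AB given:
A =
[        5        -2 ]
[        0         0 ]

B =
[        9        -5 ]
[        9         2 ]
AB =
[       27       -29 ]
[        0         0 ]

Matrix multiplication: (AB)[i][j] = sum over k of A[i][k] * B[k][j].
  (AB)[0][0] = (5)*(9) + (-2)*(9) = 27
  (AB)[0][1] = (5)*(-5) + (-2)*(2) = -29
  (AB)[1][0] = (0)*(9) + (0)*(9) = 0
  (AB)[1][1] = (0)*(-5) + (0)*(2) = 0
AB =
[       27       -29 ]
[        0         0 ]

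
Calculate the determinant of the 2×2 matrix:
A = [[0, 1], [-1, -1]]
1

For A = [[a, b], [c, d]], det(A) = a*d - b*c.
det(A) = (0)*(-1) - (1)*(-1) = 0 - -1 = 1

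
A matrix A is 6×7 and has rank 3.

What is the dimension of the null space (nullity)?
4

The rank-nullity theorem for an m×n matrix states:
rank(A) + nullity(A) = n (the number of columns).
Here n = 7 and rank(A) = 3, so nullity(A) = 7 - 3 = 4.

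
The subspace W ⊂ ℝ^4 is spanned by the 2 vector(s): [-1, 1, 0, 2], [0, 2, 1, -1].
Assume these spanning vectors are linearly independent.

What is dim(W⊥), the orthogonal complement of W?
dim(W⊥) = 2

For any subspace W of ℝ^n, dim(W) + dim(W⊥) = n (the whole-space dimension).
Here the given 2 vectors are linearly independent, so dim(W) = 2.
Thus dim(W⊥) = n - dim(W) = 4 - 2 = 2.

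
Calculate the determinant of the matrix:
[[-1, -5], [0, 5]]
-5

For a 2×2 matrix [[a, b], [c, d]], det = ad - bc
det = (-1)(5) - (-5)(0) = -5 - 0 = -5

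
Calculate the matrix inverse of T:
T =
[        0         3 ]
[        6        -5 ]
det(T) = -18
T⁻¹ =
[     5/18       1/6 ]
[      1/3         0 ]

For a 2×2 matrix T = [[a, b], [c, d]] with det(T) ≠ 0, T⁻¹ = (1/det(T)) * [[d, -b], [-c, a]].
det(T) = (0)*(-5) - (3)*(6) = 0 - 18 = -18.
T⁻¹ = (1/-18) * [[-5, -3], [-6, 0]].
Dividing each entry by -18 and reducing:
T⁻¹ =
[     5/18       1/6 ]
[      1/3         0 ]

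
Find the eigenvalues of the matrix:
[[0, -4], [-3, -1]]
λ = -4 and λ = 3

Characteristic equation: det(A - λI) = 0
λ² - (trace)λ + (det) = 0
λ² - (-1)λ + (-12) = 0
λ² + 1λ - 12 = 0
Solving: λ = -4, 3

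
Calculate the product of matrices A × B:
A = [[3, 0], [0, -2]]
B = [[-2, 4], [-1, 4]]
[[-6, 12], [2, -8]]

Matrix multiplication:
C[0][0] = 3×-2 + 0×-1 = -6
C[0][1] = 3×4 + 0×4 = 12
C[1][0] = 0×-2 + -2×-1 = 2
C[1][1] = 0×4 + -2×4 = -8
Result: [[-6, 12], [2, -8]]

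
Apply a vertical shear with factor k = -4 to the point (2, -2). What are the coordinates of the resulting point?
(2, -10)

Shear matrix for vertical shear with factor k = -4:
[[1, 0], [-4, 1]]
Result: (2, -2) → (2, -10)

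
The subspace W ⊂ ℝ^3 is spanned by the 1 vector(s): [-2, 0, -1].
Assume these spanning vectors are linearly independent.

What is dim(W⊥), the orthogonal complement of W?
dim(W⊥) = 2

For any subspace W of ℝ^n, dim(W) + dim(W⊥) = n (the whole-space dimension).
Here the given 1 vectors are linearly independent, so dim(W) = 1.
Thus dim(W⊥) = n - dim(W) = 3 - 1 = 2.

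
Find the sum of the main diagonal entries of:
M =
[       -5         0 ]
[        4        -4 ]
tr(M) = -5 - 4 = -9

The trace of a square matrix is the sum of its diagonal entries.
Diagonal entries of M: M[0][0] = -5, M[1][1] = -4.
tr(M) = -5 - 4 = -9.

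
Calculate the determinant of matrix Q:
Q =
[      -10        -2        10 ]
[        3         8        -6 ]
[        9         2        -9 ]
det(Q) = -6

Expand along row 0 (cofactor expansion): det(Q) = a*(e*i - f*h) - b*(d*i - f*g) + c*(d*h - e*g), where the 3×3 is [[a, b, c], [d, e, f], [g, h, i]].
Minor M_00 = (8)*(-9) - (-6)*(2) = -72 + 12 = -60.
Minor M_01 = (3)*(-9) - (-6)*(9) = -27 + 54 = 27.
Minor M_02 = (3)*(2) - (8)*(9) = 6 - 72 = -66.
det(Q) = (-10)*(-60) - (-2)*(27) + (10)*(-66) = 600 + 54 - 660 = -6.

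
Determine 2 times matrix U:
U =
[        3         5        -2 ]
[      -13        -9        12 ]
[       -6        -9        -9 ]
2U =
[        6        10        -4 ]
[      -26       -18        24 ]
[      -12       -18       -18 ]

Scalar multiplication is elementwise: (2U)[i][j] = 2 * U[i][j].
  (2U)[0][0] = 2 * (3) = 6
  (2U)[0][1] = 2 * (5) = 10
  (2U)[0][2] = 2 * (-2) = -4
  (2U)[1][0] = 2 * (-13) = -26
  (2U)[1][1] = 2 * (-9) = -18
  (2U)[1][2] = 2 * (12) = 24
  (2U)[2][0] = 2 * (-6) = -12
  (2U)[2][1] = 2 * (-9) = -18
  (2U)[2][2] = 2 * (-9) = -18
2U =
[        6        10        -4 ]
[      -26       -18        24 ]
[      -12       -18       -18 ]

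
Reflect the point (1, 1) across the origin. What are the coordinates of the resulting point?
(-1, -1)

Reflection across origin: (1, 1) → (-1, -1)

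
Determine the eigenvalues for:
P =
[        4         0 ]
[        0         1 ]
λ = 1, 4

Solve det(P - λI) = 0. For a 2×2 matrix the characteristic equation is λ² - (trace)λ + det = 0.
trace(P) = a + d = 4 + 1 = 5.
det(P) = a*d - b*c = (4)*(1) - (0)*(0) = 4 - 0 = 4.
Characteristic equation: λ² - (5)λ + (4) = 0.
Discriminant = (5)² - 4*(4) = 25 - 16 = 9.
λ = (5 ± √9) / 2 = (5 ± 3) / 2 = 1, 4.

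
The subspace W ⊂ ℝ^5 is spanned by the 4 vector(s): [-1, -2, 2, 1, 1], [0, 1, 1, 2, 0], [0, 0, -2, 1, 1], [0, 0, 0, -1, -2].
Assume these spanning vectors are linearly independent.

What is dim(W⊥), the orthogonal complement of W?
dim(W⊥) = 1

For any subspace W of ℝ^n, dim(W) + dim(W⊥) = n (the whole-space dimension).
Here the given 4 vectors are linearly independent, so dim(W) = 4.
Thus dim(W⊥) = n - dim(W) = 5 - 4 = 1.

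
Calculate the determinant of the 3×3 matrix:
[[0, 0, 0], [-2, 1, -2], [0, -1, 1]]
0

Expansion along first row:
det = 0·det([[1,-2],[-1,1]]) - 0·det([[-2,-2],[0,1]]) + 0·det([[-2,1],[0,-1]])
    = 0·(1·1 - -2·-1) - 0·(-2·1 - -2·0) + 0·(-2·-1 - 1·0)
    = 0·-1 - 0·-2 + 0·2
    = 0 + 0 + 0 = 0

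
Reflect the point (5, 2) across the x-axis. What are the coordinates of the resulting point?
(5, -2)

Reflection across x-axis: (5, 2) → (5, -2)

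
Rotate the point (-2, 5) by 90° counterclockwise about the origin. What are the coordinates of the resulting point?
(-5, -2)

Rotation matrix R(θ) = [[cos θ, -sin θ], [sin θ, cos θ]]; for θ = 90°:
R = [[0, -1], [1, 0]]
Result: R × [-2, 5]ᵀ = [0·-2 + (-1)·5, 1·-2 + (0)·5]ᵀ = (-5, -2)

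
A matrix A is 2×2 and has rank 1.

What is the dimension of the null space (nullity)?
1

The rank-nullity theorem for an m×n matrix states:
rank(A) + nullity(A) = n (the number of columns).
Here n = 2 and rank(A) = 1, so nullity(A) = 2 - 1 = 1.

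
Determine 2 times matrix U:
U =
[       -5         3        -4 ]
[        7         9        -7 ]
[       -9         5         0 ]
2U =
[      -10         6        -8 ]
[       14        18       -14 ]
[      -18        10         0 ]

Scalar multiplication is elementwise: (2U)[i][j] = 2 * U[i][j].
  (2U)[0][0] = 2 * (-5) = -10
  (2U)[0][1] = 2 * (3) = 6
  (2U)[0][2] = 2 * (-4) = -8
  (2U)[1][0] = 2 * (7) = 14
  (2U)[1][1] = 2 * (9) = 18
  (2U)[1][2] = 2 * (-7) = -14
  (2U)[2][0] = 2 * (-9) = -18
  (2U)[2][1] = 2 * (5) = 10
  (2U)[2][2] = 2 * (0) = 0
2U =
[      -10         6        -8 ]
[       14        18       -14 ]
[      -18        10         0 ]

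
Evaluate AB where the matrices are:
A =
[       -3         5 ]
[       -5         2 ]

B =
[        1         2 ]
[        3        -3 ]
AB =
[       12       -21 ]
[        1       -16 ]

Matrix multiplication: (AB)[i][j] = sum over k of A[i][k] * B[k][j].
  (AB)[0][0] = (-3)*(1) + (5)*(3) = 12
  (AB)[0][1] = (-3)*(2) + (5)*(-3) = -21
  (AB)[1][0] = (-5)*(1) + (2)*(3) = 1
  (AB)[1][1] = (-5)*(2) + (2)*(-3) = -16
AB =
[       12       -21 ]
[        1       -16 ]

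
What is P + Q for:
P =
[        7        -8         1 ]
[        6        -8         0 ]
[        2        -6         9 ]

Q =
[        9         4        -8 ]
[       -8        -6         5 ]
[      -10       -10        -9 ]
P + Q =
[       16        -4        -7 ]
[       -2       -14         5 ]
[       -8       -16         0 ]

Matrix addition is elementwise: (P+Q)[i][j] = P[i][j] + Q[i][j].
  (P+Q)[0][0] = (7) + (9) = 16
  (P+Q)[0][1] = (-8) + (4) = -4
  (P+Q)[0][2] = (1) + (-8) = -7
  (P+Q)[1][0] = (6) + (-8) = -2
  (P+Q)[1][1] = (-8) + (-6) = -14
  (P+Q)[1][2] = (0) + (5) = 5
  (P+Q)[2][0] = (2) + (-10) = -8
  (P+Q)[2][1] = (-6) + (-10) = -16
  (P+Q)[2][2] = (9) + (-9) = 0
P + Q =
[       16        -4        -7 ]
[       -2       -14         5 ]
[       -8       -16         0 ]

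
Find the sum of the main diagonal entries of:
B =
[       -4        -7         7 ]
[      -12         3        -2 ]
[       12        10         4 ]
tr(B) = -4 + 3 + 4 = 3

The trace of a square matrix is the sum of its diagonal entries.
Diagonal entries of B: B[0][0] = -4, B[1][1] = 3, B[2][2] = 4.
tr(B) = -4 + 3 + 4 = 3.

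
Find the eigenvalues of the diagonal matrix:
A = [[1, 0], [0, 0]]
λ₁ = 1, λ₂ = 0

The characteristic polynomial of A is det(A - λI) = (1 - λ)(0 - λ) = 0.
The roots are λ = 1 and λ = 0, so the eigenvalues are the diagonal entries.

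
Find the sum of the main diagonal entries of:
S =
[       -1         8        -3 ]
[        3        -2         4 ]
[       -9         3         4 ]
tr(S) = -1 - 2 + 4 = 1

The trace of a square matrix is the sum of its diagonal entries.
Diagonal entries of S: S[0][0] = -1, S[1][1] = -2, S[2][2] = 4.
tr(S) = -1 - 2 + 4 = 1.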